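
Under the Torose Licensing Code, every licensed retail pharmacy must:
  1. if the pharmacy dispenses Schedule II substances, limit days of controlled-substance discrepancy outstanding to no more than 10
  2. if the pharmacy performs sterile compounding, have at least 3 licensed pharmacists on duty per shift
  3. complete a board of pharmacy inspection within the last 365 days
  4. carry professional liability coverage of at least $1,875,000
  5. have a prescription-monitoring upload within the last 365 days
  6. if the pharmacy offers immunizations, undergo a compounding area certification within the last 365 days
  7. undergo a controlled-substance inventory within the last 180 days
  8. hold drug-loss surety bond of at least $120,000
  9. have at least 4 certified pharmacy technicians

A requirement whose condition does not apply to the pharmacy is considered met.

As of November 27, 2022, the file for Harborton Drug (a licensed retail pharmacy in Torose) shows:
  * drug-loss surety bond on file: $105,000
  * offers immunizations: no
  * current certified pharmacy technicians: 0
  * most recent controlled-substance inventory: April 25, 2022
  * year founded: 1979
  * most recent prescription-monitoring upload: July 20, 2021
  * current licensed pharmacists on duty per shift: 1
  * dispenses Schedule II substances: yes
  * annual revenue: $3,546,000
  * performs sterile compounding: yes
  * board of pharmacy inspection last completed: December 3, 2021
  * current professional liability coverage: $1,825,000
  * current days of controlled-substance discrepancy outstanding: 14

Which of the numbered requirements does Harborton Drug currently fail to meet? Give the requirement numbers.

1, 2, 4, 5, 7, 8, 9

1. condition 'dispenses Schedule II substances' holds; days of controlled-substance discrepancy outstanding 14 > 10 → not met
2. condition 'performs sterile compounding' holds; licensed pharmacists on duty per shift 1 < 3 → not met
3. board of pharmacy inspection 359 days ago vs limit 365 → met
4. professional liability coverage $1,825,000 < $1,875,000 → not met
5. prescription-monitoring upload 495 days ago vs limit 365 → not met
6. condition 'offers immunizations' does not hold → requirement n/a → met
7. controlled-substance inventory 216 days ago vs limit 180 → not met
8. drug-loss surety bond $105,000 < $120,000 → not met
9. certified pharmacy technicians 0 < 4 → not met
Not met: 1, 2, 4, 5, 7, 8, 9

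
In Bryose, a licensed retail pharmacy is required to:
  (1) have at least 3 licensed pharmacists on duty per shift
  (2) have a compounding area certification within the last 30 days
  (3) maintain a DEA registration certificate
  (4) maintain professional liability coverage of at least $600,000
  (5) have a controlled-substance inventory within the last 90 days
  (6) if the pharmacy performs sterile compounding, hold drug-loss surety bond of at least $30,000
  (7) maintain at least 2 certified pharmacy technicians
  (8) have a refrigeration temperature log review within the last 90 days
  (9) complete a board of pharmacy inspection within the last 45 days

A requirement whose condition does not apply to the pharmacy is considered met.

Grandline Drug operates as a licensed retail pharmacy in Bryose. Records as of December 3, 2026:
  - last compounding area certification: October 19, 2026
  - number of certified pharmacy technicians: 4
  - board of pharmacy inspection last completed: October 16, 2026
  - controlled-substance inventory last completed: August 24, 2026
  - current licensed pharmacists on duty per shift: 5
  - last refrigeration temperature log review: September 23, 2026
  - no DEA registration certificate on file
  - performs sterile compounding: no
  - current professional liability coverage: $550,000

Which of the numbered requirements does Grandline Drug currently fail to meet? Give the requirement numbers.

2, 3, 4, 5, 9

1. licensed pharmacists on duty per shift 5 ≥ 3 → met
2. compounding area certification 45 days ago vs limit 30 → not met
3. DEA registration certificate absent → not met
4. professional liability coverage $550,000 < $600,000 → not met
5. controlled-substance inventory 101 days ago vs limit 90 → not met
6. condition 'performs sterile compounding' does not hold → requirement n/a → met
7. certified pharmacy technicians 4 ≥ 2 → met
8. refrigeration temperature log review 71 days ago vs limit 90 → met
9. board of pharmacy inspection 48 days ago vs limit 45 → not met
Not met: 2, 3, 4, 5, 9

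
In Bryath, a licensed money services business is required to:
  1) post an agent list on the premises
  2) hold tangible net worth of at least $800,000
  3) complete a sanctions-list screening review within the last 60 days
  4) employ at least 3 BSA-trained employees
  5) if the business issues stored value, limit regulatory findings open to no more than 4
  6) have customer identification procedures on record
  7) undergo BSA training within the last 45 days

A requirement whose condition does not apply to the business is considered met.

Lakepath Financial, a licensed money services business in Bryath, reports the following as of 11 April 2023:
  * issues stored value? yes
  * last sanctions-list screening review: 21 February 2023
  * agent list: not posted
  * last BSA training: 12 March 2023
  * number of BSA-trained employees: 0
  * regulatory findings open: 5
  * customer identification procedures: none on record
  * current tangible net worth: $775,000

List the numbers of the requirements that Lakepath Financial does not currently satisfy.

1, 2, 4, 5, 6

1. agent list absent → not met
2. tangible net worth $775,000 < $800,000 → not met
3. sanctions-list screening review 49 days ago vs limit 60 → met
4. BSA-trained employees 0 < 3 → not met
5. condition 'issues stored value' holds; regulatory findings open 5 > 4 → not met
6. customer identification procedures absent → not met
7. BSA training 30 days ago vs limit 45 → met
Not met: 1, 2, 4, 5, 6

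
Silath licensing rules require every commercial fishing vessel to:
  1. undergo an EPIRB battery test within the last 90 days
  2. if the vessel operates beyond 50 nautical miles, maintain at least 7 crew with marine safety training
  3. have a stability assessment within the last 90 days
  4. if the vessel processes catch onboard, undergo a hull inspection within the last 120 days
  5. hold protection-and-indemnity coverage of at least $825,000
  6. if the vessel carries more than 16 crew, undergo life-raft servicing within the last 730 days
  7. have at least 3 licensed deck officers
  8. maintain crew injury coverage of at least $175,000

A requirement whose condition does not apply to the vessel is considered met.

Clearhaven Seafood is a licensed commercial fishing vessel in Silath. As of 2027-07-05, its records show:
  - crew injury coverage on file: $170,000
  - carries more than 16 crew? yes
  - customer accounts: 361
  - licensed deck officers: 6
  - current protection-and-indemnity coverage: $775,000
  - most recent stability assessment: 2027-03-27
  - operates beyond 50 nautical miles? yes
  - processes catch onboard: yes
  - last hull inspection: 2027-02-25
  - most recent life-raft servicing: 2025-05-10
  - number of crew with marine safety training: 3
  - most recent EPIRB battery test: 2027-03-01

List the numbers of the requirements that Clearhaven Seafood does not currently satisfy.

1, 2, 3, 4, 5, 6, 8

1. EPIRB battery test 126 days ago vs limit 90 → not met
2. condition 'operates beyond 50 nautical miles' holds; crew with marine safety training 3 < 7 → not met
3. stability assessment 100 days ago vs limit 90 → not met
4. condition 'processes catch onboard' holds; hull inspection 130 days ago vs limit 120 → not met
5. protection-and-indemnity coverage $775,000 < $825,000 → not met
6. condition 'carries more than 16 crew' holds; life-raft servicing 786 days ago vs limit 730 → not met
7. licensed deck officers 6 ≥ 3 → met
8. crew injury coverage $170,000 < $175,000 → not met
Not met: 1, 2, 3, 4, 5, 6, 8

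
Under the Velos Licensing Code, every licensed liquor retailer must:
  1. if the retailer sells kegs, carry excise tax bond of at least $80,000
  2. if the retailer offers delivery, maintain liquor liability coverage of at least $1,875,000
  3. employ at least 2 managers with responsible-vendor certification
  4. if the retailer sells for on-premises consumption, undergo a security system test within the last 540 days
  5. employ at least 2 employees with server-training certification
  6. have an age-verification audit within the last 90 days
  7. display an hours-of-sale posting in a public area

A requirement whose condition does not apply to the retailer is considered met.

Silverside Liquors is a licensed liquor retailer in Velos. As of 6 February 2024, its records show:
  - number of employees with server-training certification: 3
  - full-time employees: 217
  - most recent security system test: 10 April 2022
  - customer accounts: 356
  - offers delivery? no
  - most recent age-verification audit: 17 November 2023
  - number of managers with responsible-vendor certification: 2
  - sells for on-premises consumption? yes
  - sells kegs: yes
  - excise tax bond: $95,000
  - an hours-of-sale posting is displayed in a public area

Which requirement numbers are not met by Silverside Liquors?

1. condition 'sells kegs' holds; excise tax bond $95,000 ≥ $80,000 → met
2. condition 'offers delivery' does not hold → requirement n/a → met
3. managers with responsible-vendor certification 2 ≥ 2 → met
4. condition 'sells for on-premises consumption' holds; security system test 667 days ago vs limit 540 → not met
5. employees with server-training certification 3 ≥ 2 → met
6. age-verification audit 81 days ago vs limit 90 → met
7. hours-of-sale posting present → met
Not met: 4

4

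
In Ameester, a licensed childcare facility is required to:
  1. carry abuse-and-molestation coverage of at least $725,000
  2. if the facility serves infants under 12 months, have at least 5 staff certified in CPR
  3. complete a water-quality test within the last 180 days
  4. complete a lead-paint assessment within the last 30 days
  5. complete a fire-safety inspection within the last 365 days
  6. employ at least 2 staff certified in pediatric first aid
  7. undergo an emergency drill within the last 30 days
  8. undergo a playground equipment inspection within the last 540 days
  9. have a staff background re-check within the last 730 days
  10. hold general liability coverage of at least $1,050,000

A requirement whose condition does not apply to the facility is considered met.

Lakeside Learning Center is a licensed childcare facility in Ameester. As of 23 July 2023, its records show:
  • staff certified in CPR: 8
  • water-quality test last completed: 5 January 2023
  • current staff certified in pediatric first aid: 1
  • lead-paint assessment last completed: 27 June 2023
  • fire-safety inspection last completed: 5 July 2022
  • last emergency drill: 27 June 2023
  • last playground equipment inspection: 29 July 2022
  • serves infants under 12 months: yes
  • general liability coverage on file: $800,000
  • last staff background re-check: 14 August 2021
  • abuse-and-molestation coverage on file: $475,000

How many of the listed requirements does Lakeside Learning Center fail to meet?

1. abuse-and-molestation coverage $475,000 < $725,000 → not met
2. condition 'serves infants under 12 months' holds; staff certified in CPR 8 ≥ 5 → met
3. water-quality test 199 days ago vs limit 180 → not met
4. lead-paint assessment 26 days ago vs limit 30 → met
5. fire-safety inspection 383 days ago vs limit 365 → not met
6. staff certified in pediatric first aid 1 < 2 → not met
7. emergency drill 26 days ago vs limit 30 → met
8. playground equipment inspection 359 days ago vs limit 540 → met
9. staff background re-check 708 days ago vs limit 730 → met
10. general liability coverage $800,000 < $1,050,000 → not met
Not met: 5 of 10

5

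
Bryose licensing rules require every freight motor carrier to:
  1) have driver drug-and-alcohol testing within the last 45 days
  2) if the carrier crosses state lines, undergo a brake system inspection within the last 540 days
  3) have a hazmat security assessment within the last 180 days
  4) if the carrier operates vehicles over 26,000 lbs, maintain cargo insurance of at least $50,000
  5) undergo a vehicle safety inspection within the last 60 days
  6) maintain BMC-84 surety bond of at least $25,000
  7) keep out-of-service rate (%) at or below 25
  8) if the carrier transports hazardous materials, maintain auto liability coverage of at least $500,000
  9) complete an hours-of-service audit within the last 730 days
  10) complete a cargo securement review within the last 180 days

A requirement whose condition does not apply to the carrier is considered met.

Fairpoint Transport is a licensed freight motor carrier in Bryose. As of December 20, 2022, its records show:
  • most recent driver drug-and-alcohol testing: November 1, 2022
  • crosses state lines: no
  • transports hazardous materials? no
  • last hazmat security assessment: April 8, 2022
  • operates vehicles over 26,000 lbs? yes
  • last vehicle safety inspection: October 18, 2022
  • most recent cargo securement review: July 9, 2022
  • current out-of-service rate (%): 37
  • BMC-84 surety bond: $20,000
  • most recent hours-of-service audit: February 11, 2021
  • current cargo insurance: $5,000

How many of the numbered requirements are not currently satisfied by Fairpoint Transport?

1. driver drug-and-alcohol testing 49 days ago vs limit 45 → not met
2. condition 'crosses state lines' does not hold → requirement n/a → met
3. hazmat security assessment 256 days ago vs limit 180 → not met
4. condition 'operates vehicles over 26,000 lbs' holds; cargo insurance $5,000 < $50,000 → not met
5. vehicle safety inspection 63 days ago vs limit 60 → not met
6. BMC-84 surety bond $20,000 < $25,000 → not met
7. out-of-service rate (%) 37 > 25 → not met
8. condition 'transports hazardous materials' does not hold → requirement n/a → met
9. hours-of-service audit 677 days ago vs limit 730 → met
10. cargo securement review 164 days ago vs limit 180 → met
Not met: 6 of 10

6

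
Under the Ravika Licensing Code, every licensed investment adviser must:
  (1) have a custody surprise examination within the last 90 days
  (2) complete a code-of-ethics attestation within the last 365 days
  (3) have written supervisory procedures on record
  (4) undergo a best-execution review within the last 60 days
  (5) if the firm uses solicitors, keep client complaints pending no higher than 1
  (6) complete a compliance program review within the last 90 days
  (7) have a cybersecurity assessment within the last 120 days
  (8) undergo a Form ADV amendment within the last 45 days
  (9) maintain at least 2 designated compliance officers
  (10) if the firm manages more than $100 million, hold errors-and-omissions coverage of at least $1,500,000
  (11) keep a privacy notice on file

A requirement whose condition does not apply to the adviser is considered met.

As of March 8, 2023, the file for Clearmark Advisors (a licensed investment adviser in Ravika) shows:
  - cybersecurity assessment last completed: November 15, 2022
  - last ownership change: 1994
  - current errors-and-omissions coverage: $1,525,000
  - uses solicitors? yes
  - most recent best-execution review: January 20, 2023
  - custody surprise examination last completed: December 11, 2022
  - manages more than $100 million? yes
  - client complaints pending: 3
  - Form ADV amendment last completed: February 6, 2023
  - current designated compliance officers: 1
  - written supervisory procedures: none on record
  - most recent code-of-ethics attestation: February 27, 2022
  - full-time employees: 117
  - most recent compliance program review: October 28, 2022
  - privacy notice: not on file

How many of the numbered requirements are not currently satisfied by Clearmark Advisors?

1. custody surprise examination 87 days ago vs limit 90 → met
2. code-of-ethics attestation 374 days ago vs limit 365 → not met
3. written supervisory procedures absent → not met
4. best-execution review 47 days ago vs limit 60 → met
5. condition 'uses solicitors' holds; client complaints pending 3 > 1 → not met
6. compliance program review 131 days ago vs limit 90 → not met
7. cybersecurity assessment 113 days ago vs limit 120 → met
8. Form ADV amendment 30 days ago vs limit 45 → met
9. designated compliance officers 1 < 2 → not met
10. condition 'manages more than $100 million' holds; errors-and-omissions coverage $1,525,000 ≥ $1,500,000 → met
11. privacy notice absent → not met
Not met: 6 of 11

6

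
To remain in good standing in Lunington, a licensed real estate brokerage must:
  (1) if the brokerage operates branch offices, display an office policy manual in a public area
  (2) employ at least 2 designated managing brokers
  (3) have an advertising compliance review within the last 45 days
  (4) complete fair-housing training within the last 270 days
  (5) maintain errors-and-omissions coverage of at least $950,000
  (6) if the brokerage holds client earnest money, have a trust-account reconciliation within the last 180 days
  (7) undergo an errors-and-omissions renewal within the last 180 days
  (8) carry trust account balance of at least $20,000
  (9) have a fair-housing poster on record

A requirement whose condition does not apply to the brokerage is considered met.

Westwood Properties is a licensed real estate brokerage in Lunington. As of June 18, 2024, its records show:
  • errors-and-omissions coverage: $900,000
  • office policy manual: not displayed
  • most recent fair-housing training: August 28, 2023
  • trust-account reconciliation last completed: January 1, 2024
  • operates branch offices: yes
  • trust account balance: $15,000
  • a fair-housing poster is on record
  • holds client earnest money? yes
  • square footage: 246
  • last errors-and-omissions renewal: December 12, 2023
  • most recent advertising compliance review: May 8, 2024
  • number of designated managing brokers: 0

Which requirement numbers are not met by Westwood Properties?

1. condition 'operates branch offices' holds; office policy manual absent → not met
2. designated managing brokers 0 < 2 → not met
3. advertising compliance review 41 days ago vs limit 45 → met
4. fair-housing training 295 days ago vs limit 270 → not met
5. errors-and-omissions coverage $900,000 < $950,000 → not met
6. condition 'holds client earnest money' holds; trust-account reconciliation 169 days ago vs limit 180 → met
7. errors-and-omissions renewal 189 days ago vs limit 180 → not met
8. trust account balance $15,000 < $20,000 → not met
9. fair-housing poster present → met
Not met: 1, 2, 4, 5, 7, 8

1, 2, 4, 5, 7, 8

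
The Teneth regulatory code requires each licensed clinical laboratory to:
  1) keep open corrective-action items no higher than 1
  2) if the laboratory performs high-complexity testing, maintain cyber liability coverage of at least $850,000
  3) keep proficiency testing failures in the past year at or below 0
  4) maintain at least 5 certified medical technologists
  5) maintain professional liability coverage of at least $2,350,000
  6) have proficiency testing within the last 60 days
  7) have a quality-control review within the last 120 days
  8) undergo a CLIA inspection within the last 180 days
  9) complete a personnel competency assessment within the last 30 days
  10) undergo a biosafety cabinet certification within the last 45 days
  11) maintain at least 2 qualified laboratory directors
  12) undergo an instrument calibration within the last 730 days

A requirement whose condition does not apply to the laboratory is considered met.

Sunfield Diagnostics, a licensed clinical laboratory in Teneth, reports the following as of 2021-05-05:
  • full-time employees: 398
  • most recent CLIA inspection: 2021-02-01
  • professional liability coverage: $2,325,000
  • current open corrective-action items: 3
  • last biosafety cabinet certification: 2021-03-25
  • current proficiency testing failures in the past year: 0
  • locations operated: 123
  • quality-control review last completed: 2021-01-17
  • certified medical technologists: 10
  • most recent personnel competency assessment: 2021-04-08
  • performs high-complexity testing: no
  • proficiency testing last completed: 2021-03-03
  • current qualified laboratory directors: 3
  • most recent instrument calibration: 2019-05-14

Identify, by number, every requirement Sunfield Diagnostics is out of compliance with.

1. open corrective-action items 3 > 1 → not met
2. condition 'performs high-complexity testing' does not hold → requirement n/a → met
3. proficiency testing failures in the past year 0 ≤ 0 → met
4. certified medical technologists 10 ≥ 5 → met
5. professional liability coverage $2,325,000 < $2,350,000 → not met
6. proficiency testing 63 days ago vs limit 60 → not met
7. quality-control review 108 days ago vs limit 120 → met
8. CLIA inspection 93 days ago vs limit 180 → met
9. personnel competency assessment 27 days ago vs limit 30 → met
10. biosafety cabinet certification 41 days ago vs limit 45 → met
11. qualified laboratory directors 3 ≥ 2 → met
12. instrument calibration 722 days ago vs limit 730 → met
Not met: 1, 5, 6

1, 5, 6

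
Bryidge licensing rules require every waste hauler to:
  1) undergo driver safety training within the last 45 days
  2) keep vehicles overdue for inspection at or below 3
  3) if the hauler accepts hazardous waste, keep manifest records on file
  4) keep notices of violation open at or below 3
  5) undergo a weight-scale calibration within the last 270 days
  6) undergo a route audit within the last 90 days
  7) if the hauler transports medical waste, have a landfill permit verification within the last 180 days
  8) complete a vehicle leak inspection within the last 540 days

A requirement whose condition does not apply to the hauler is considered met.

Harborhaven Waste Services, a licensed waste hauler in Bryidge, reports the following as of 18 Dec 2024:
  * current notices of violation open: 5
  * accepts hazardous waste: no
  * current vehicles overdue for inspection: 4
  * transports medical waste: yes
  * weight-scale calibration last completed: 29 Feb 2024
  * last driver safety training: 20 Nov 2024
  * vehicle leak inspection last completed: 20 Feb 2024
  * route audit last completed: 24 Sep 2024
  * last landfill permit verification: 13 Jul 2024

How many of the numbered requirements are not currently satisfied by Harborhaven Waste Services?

1. driver safety training 28 days ago vs limit 45 → met
2. vehicles overdue for inspection 4 > 3 → not met
3. condition 'accepts hazardous waste' does not hold → requirement n/a → met
4. notices of violation open 5 > 3 → not met
5. weight-scale calibration 293 days ago vs limit 270 → not met
6. route audit 85 days ago vs limit 90 → met
7. condition 'transports medical waste' holds; landfill permit verification 158 days ago vs limit 180 → met
8. vehicle leak inspection 302 days ago vs limit 540 → met
Not met: 3 of 8

3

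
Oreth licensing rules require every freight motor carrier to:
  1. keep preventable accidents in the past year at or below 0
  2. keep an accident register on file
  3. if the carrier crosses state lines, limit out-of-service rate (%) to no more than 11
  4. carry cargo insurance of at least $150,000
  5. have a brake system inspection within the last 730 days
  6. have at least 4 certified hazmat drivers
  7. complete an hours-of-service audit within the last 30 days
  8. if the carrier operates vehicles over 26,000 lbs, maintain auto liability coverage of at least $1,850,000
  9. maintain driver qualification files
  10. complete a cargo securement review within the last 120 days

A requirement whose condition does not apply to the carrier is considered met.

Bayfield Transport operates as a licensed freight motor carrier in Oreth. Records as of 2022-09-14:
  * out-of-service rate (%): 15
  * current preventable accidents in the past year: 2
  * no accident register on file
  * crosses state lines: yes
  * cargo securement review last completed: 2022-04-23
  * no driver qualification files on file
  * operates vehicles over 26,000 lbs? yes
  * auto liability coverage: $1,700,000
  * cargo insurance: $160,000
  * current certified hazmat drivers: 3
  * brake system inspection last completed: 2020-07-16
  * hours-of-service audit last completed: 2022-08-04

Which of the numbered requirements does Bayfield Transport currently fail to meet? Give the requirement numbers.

1. preventable accidents in the past year 2 > 0 → not met
2. accident register absent → not met
3. condition 'crosses state lines' holds; out-of-service rate (%) 15 > 11 → not met
4. cargo insurance $160,000 ≥ $150,000 → met
5. brake system inspection 790 days ago vs limit 730 → not met
6. certified hazmat drivers 3 < 4 → not met
7. hours-of-service audit 41 days ago vs limit 30 → not met
8. condition 'operates vehicles over 26,000 lbs' holds; auto liability coverage $1,700,000 < $1,850,000 → not met
9. driver qualification files absent → not met
10. cargo securement review 144 days ago vs limit 120 → not met
Not met: 1, 2, 3, 5, 6, 7, 8, 9, 10

1, 2, 3, 5, 6, 7, 8, 9, 10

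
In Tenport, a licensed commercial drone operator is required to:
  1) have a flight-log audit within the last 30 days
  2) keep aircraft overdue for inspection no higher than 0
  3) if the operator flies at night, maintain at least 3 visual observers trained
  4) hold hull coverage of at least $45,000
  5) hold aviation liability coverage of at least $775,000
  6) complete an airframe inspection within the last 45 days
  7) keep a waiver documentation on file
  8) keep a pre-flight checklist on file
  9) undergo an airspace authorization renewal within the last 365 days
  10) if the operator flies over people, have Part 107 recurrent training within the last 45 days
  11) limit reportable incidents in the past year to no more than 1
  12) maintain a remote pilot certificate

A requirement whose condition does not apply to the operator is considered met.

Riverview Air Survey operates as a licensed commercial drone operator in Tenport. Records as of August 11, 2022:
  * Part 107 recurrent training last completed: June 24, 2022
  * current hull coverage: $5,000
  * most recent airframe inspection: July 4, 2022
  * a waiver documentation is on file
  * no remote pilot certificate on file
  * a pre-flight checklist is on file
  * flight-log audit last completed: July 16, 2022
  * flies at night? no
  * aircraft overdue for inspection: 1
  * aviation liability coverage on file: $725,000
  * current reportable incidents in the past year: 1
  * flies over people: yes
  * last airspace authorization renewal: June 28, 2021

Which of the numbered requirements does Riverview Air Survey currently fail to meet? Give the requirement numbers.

2, 4, 5, 9, 10, 12

1. flight-log audit 26 days ago vs limit 30 → met
2. aircraft overdue for inspection 1 > 0 → not met
3. condition 'flies at night' does not hold → requirement n/a → met
4. hull coverage $5,000 < $45,000 → not met
5. aviation liability coverage $725,000 < $775,000 → not met
6. airframe inspection 38 days ago vs limit 45 → met
7. waiver documentation present → met
8. pre-flight checklist present → met
9. airspace authorization renewal 409 days ago vs limit 365 → not met
10. condition 'flies over people' holds; Part 107 recurrent training 48 days ago vs limit 45 → not met
11. reportable incidents in the past year 1 ≤ 1 → met
12. remote pilot certificate absent → not met
Not met: 2, 4, 5, 9, 10, 12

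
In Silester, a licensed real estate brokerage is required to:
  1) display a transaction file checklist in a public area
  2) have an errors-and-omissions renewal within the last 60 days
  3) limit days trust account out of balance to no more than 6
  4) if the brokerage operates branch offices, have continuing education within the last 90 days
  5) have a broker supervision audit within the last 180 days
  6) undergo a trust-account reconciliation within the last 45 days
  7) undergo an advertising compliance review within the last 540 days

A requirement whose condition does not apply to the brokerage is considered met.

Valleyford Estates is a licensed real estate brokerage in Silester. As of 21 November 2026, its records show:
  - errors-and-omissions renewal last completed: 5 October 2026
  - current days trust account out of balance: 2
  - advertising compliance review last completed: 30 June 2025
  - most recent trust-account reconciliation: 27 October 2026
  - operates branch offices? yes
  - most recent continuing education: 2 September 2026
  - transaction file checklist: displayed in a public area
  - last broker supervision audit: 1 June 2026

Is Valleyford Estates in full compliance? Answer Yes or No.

1. transaction file checklist present → met
2. errors-and-omissions renewal 47 days ago vs limit 60 → met
3. days trust account out of balance 2 ≤ 6 → met
4. condition 'operates branch offices' holds; continuing education 80 days ago vs limit 90 → met
5. broker supervision audit 173 days ago vs limit 180 → met
6. trust-account reconciliation 25 days ago vs limit 45 → met
7. advertising compliance review 509 days ago vs limit 540 → met
All met.

Yes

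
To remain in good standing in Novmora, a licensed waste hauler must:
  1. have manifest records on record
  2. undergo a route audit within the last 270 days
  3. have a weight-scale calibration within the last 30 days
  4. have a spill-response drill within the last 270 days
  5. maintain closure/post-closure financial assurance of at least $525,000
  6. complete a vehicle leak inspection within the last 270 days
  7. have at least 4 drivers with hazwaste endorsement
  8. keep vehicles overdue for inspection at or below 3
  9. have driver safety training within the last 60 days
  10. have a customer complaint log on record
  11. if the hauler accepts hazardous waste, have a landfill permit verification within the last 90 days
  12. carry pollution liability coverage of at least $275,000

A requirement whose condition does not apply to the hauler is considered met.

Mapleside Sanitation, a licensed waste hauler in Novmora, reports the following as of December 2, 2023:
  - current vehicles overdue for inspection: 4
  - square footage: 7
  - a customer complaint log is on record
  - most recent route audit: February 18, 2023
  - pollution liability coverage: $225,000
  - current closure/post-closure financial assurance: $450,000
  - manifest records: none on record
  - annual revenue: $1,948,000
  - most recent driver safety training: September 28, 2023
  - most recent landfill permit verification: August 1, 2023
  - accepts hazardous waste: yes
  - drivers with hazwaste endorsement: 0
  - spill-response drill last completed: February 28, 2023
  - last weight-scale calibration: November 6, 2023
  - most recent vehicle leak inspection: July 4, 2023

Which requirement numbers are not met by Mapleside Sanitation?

1, 2, 4, 5, 7, 8, 9, 11, 12

1. manifest records absent → not met
2. route audit 287 days ago vs limit 270 → not met
3. weight-scale calibration 26 days ago vs limit 30 → met
4. spill-response drill 277 days ago vs limit 270 → not met
5. closure/post-closure financial assurance $450,000 < $525,000 → not met
6. vehicle leak inspection 151 days ago vs limit 270 → met
7. drivers with hazwaste endorsement 0 < 4 → not met
8. vehicles overdue for inspection 4 > 3 → not met
9. driver safety training 65 days ago vs limit 60 → not met
10. customer complaint log present → met
11. condition 'accepts hazardous waste' holds; landfill permit verification 123 days ago vs limit 90 → not met
12. pollution liability coverage $225,000 < $275,000 → not met
Not met: 1, 2, 4, 5, 7, 8, 9, 11, 12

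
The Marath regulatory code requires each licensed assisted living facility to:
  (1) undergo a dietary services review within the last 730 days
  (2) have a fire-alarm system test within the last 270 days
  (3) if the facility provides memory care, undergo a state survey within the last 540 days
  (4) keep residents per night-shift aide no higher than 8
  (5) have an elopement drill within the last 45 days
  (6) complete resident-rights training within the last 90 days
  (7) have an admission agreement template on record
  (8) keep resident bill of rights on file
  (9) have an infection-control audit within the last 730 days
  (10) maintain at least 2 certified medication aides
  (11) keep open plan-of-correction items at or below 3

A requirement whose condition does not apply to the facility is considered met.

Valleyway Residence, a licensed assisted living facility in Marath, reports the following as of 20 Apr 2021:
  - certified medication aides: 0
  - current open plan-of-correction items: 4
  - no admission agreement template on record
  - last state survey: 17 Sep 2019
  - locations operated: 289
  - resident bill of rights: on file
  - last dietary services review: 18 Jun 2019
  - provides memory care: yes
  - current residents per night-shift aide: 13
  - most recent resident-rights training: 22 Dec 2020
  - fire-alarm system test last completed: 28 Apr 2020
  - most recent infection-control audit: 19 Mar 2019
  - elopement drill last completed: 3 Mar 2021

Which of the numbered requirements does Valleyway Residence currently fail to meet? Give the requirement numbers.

1. dietary services review 672 days ago vs limit 730 → met
2. fire-alarm system test 357 days ago vs limit 270 → not met
3. condition 'provides memory care' holds; state survey 581 days ago vs limit 540 → not met
4. residents per night-shift aide 13 > 8 → not met
5. elopement drill 48 days ago vs limit 45 → not met
6. resident-rights training 119 days ago vs limit 90 → not met
7. admission agreement template absent → not met
8. resident bill of rights present → met
9. infection-control audit 763 days ago vs limit 730 → not met
10. certified medication aides 0 < 2 → not met
11. open plan-of-correction items 4 > 3 → not met
Not met: 2, 3, 4, 5, 6, 7, 9, 10, 11

2, 3, 4, 5, 6, 7, 9, 10, 11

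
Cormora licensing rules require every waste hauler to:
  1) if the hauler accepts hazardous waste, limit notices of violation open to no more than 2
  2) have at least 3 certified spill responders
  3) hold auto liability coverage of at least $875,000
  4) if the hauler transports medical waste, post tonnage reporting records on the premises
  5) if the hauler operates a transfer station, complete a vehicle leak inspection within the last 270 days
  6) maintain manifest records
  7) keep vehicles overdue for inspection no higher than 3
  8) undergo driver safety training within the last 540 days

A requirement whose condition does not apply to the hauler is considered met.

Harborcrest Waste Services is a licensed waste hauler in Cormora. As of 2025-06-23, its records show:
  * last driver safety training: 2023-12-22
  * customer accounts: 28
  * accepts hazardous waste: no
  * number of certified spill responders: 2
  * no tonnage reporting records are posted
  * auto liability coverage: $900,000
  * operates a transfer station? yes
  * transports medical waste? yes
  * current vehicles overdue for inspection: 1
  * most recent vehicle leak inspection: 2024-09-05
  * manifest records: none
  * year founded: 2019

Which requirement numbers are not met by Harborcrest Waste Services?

2, 4, 5, 6, 8

1. condition 'accepts hazardous waste' does not hold → requirement n/a → met
2. certified spill responders 2 < 3 → not met
3. auto liability coverage $900,000 ≥ $875,000 → met
4. condition 'transports medical waste' holds; tonnage reporting records absent → not met
5. condition 'operates a transfer station' holds; vehicle leak inspection 291 days ago vs limit 270 → not met
6. manifest records absent → not met
7. vehicles overdue for inspection 1 ≤ 3 → met
8. driver safety training 549 days ago vs limit 540 → not met
Not met: 2, 4, 5, 6, 8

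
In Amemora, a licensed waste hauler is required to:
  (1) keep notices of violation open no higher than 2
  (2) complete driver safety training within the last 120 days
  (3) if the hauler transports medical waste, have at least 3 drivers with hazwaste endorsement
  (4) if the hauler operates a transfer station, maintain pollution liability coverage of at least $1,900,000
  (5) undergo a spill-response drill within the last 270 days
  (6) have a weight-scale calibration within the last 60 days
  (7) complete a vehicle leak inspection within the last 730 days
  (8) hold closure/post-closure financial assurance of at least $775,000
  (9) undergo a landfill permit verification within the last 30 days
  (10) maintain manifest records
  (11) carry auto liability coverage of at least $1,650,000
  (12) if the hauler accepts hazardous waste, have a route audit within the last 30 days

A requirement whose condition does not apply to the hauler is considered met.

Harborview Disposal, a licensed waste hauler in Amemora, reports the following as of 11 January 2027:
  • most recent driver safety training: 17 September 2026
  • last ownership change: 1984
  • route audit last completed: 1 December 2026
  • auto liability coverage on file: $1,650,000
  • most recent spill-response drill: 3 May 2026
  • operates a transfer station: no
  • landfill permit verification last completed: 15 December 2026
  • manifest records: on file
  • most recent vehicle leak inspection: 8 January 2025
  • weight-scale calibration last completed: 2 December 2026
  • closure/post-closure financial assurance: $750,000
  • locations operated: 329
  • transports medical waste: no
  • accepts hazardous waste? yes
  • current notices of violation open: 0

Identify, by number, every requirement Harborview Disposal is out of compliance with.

1. notices of violation open 0 ≤ 2 → met
2. driver safety training 116 days ago vs limit 120 → met
3. condition 'transports medical waste' does not hold → requirement n/a → met
4. condition 'operates a transfer station' does not hold → requirement n/a → met
5. spill-response drill 253 days ago vs limit 270 → met
6. weight-scale calibration 40 days ago vs limit 60 → met
7. vehicle leak inspection 733 days ago vs limit 730 → not met
8. closure/post-closure financial assurance $750,000 < $775,000 → not met
9. landfill permit verification 27 days ago vs limit 30 → met
10. manifest records present → met
11. auto liability coverage $1,650,000 ≥ $1,650,000 → met
12. condition 'accepts hazardous waste' holds; route audit 41 days ago vs limit 30 → not met
Not met: 7, 8, 12

7, 8, 12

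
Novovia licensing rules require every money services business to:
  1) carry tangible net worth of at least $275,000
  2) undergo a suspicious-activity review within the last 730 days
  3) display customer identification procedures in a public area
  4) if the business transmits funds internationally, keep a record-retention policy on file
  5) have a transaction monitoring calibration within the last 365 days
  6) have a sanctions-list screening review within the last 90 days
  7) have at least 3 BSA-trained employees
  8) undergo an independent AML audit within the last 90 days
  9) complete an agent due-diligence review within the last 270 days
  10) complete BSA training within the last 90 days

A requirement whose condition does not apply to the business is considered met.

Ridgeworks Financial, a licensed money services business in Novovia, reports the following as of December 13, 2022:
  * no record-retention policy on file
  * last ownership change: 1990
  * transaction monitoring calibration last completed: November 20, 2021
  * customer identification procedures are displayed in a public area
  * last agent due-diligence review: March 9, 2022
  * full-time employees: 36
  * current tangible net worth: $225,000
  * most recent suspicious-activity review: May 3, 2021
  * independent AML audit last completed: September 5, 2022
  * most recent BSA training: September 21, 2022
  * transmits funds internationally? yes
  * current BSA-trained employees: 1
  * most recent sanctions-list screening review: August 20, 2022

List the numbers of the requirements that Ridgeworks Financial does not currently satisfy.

1, 4, 5, 6, 7, 8, 9

1. tangible net worth $225,000 < $275,000 → not met
2. suspicious-activity review 589 days ago vs limit 730 → met
3. customer identification procedures present → met
4. condition 'transmits funds internationally' holds; record-retention policy absent → not met
5. transaction monitoring calibration 388 days ago vs limit 365 → not met
6. sanctions-list screening review 115 days ago vs limit 90 → not met
7. BSA-trained employees 1 < 3 → not met
8. independent AML audit 99 days ago vs limit 90 → not met
9. agent due-diligence review 279 days ago vs limit 270 → not met
10. BSA training 83 days ago vs limit 90 → met
Not met: 1, 4, 5, 6, 7, 8, 9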